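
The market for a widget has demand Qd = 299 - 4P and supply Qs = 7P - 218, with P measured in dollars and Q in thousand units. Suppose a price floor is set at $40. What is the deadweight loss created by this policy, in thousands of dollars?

0

In a free market, 299 - 4P = 7P - 218 gives the equilibrium P* = 47, Q* = 111.
Since 40 is below P* = 47, the floor does not bind and the free-market outcome prevails.
Since the control does not bind, no trades are prevented and deadweight loss is zero.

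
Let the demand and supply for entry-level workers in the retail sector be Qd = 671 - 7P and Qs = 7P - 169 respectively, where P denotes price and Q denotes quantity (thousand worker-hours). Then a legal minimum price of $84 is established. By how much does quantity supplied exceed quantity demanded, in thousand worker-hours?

Setting quantity demanded equal to quantity supplied, 671 - 7P = 7P - 169, gives P* = 60 and Q* = 251.
Since 84 > 60, the floor is binding.
At P = 84: Qd = 671 - 7·84 = 83 and Qs = 7·84 - 169 = 419.
Surplus = Qs - Qd = 419 - 83 = 336.

336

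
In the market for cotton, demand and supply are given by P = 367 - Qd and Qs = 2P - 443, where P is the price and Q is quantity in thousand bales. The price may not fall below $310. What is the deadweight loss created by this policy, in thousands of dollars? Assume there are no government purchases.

1200

Rearranging demand gives Qd = 367 - P. In a free market, 367 - P = 2P - 443 gives the equilibrium P* = 270, Q* = 97.
Since 310 > 270, the floor is binding.
At P = 310: Qd = 367 - 310 = 57 and Qs = 2·310 - 443 = 177.
Quantity traded falls to 57. At Q = 57 the demand price is 367 - 57 = 310 and the supply price is (443 + 57)/2 = 250.
Deadweight loss = ½ · (310 - 250) · (97 - 57) = ½ · 60 · 40 = 1200.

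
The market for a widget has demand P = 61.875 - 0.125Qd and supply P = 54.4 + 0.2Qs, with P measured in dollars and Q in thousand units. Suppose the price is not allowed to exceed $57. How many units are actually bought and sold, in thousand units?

13

Rearranging demand gives Qd = 495 - 8P; rearranging supply gives Qs = 5P - 272. Without the control the market clears where 495 - 8P = 5P - 272, i.e. P* = 59 and Q* = 23.
The ceiling of 57 is below the equilibrium price 59, so it binds.
At P = 57: Qd = 495 - 8·57 = 39 and Qs = 5·57 - 272 = 13.
The quantity actually transacted is the short side, supply: 13.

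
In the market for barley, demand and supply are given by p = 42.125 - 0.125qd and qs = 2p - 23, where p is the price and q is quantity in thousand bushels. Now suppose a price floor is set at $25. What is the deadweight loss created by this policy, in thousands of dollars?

0

Rearranging demand gives qd = 337 - 8p. Equilibrium: 337 - 8p = 2p - 23, so 360 = 10p and p* = 36, q* = 49.
Since 25 is below p* = 36, the floor does not bind and the free-market outcome prevails.
Since the control does not bind, no trades are prevented and deadweight loss is zero.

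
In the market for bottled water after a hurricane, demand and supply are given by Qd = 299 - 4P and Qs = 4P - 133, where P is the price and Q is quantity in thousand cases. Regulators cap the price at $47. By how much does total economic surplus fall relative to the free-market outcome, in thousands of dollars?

196

In a free market, 299 - 4P = 4P - 133 gives the equilibrium P* = 54, Q* = 83.
Because the ceiling (47) lies below the market-clearing price, it is binding.
At P = 47: Qd = 299 - 4·47 = 111 and Qs = 4·47 - 133 = 55.
Quantity traded falls to 55. At Q = 55 the demand price is (299 - 55)/4 = 61 and the supply price is (133 + 55)/4 = 47.
Deadweight loss = ½ · (61 - 47) · (83 - 55) = ½ · 14 · 28 = 196.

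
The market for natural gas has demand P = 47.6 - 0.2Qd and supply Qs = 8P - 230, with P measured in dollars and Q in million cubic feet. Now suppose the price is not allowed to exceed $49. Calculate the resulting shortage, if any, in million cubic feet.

0

Rearranging demand gives Qd = 238 - 5P. Without the control the market clears where 238 - 5P = 8P - 230, i.e. P* = 36 and Q* = 58.
Since 49 is above P* = 36, the ceiling does not bind and the free-market outcome prevails.
Since the control does not bind, there is no shortage.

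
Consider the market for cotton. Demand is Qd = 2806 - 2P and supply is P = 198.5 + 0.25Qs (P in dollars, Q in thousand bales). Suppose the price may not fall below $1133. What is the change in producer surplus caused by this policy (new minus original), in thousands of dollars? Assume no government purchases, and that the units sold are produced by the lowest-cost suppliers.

145775.5

Rearranging supply gives Qs = 4P - 794. Equilibrium: 2806 - 2P = 4P - 794, so 3600 = 6P and P* = 600, Q* = 1606.
The floor of 1133 is above the equilibrium price 600, so it binds.
At P = 1133: Qd = 2806 - 2·1133 = 540 and Qs = 4·1133 - 794 = 3738.
Producer surplus without the control is ½ · (600 - 198.5) · 1606 = 322404.5.
With the floor, 540 units are sold at 1133. The supply price at Q = 540 is 333.5, so PS = ½ · [(1133 - 198.5) + (1133 - 333.5)] · 540 = 468180.
Change in producer surplus = 468180 - 322404.5 = 145775.5.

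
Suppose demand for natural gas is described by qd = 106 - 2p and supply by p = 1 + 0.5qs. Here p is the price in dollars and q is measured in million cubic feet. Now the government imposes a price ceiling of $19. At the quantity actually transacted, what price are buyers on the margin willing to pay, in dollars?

Rearranging supply gives qs = 2p - 2. Setting quantity demanded equal to quantity supplied, 106 - 2p = 2p - 2, gives p* = 27 and q* = 52.
The ceiling of 19 is below the equilibrium price 27, so it binds.
At p = 19: qd = 106 - 2·19 = 68 and qs = 2·19 - 2 = 36.
Only 36 units reach the market. On the demand curve, the marginal buyer's willingness to pay at q = 36 is (106 - 36)/2 = 35.

35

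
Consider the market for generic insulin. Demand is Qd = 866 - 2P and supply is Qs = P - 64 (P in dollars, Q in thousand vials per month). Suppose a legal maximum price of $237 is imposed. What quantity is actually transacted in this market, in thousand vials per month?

173

Equilibrium: 866 - 2P = P - 64, so 930 = 3P and P* = 310, Q* = 246.
Since 237 < 310, the ceiling is binding.
At P = 237: Qd = 866 - 2·237 = 392 and Qs = 237 - 64 = 173.
The quantity actually transacted is the short side, supply: 173.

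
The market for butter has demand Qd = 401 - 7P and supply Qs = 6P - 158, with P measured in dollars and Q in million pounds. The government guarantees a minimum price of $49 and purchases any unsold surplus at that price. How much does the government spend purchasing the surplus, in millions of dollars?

Without the control the market clears where 401 - 7P = 6P - 158, i.e. P* = 43 and Q* = 100.
Because the floor (49) lies above the market-clearing price, it is binding.
At P = 49: Qd = 401 - 7·49 = 58 and Qs = 6·49 - 158 = 136.
Surplus = Qs - Qd = 78.
Government expenditure = surplus × support price = 78 × 49 = 3822.

3822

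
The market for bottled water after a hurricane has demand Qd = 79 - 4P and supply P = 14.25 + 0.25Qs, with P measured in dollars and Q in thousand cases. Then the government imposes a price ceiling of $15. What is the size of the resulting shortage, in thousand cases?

Rearranging supply gives Qs = 4P - 57. Without the control the market clears where 79 - 4P = 4P - 57, i.e. P* = 17 and Q* = 11.
The ceiling of 15 is below the equilibrium price 17, so it binds.
At P = 15: Qd = 79 - 4·15 = 19 and Qs = 4·15 - 57 = 3.
Shortage = Qd - Qs = 19 - 3 = 16.

16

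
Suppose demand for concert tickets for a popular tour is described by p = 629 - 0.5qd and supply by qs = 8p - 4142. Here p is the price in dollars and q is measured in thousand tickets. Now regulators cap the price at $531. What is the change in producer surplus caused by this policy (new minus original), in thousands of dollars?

-1278

Rearranging demand gives qd = 1258 - 2p. Equilibrium: 1258 - 2p = 8p - 4142, so 5400 = 10p and p* = 540, q* = 178.
Because the ceiling (531) lies below the market-clearing price, it is binding.
At p = 531: qd = 1258 - 2·531 = 196 and qs = 8·531 - 4142 = 106.
Producer surplus without the control is ½ · (540 - 517.75) · 178 = 1980.25.
With the ceiling, producers sell 106 units at 531, so PS = ½ · (531 - 517.75) · 106 = 702.25.
Change in producer surplus = 702.25 - 1980.25 = -1278.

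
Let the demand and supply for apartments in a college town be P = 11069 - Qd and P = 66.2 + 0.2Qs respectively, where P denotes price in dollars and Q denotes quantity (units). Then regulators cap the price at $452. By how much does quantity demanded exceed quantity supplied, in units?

Rearranging demand gives Qd = 11069 - P; rearranging supply gives Qs = 5P - 331. Equilibrium: 11069 - P = 5P - 331, so 11400 = 6P and P* = 1900, Q* = 9169.
Because the ceiling (452) lies below the market-clearing price, it is binding.
At P = 452: Qd = 11069 - 452 = 10617 and Qs = 5·452 - 331 = 1929.
Shortage = Qd - Qs = 10617 - 1929 = 8688.

8688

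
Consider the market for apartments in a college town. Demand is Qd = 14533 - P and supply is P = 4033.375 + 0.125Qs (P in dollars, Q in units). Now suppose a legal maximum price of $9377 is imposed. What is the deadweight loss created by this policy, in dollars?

Rearranging supply gives Qs = 8P - 32267. Without the control the market clears where 14533 - P = 8P - 32267, i.e. P* = 5200 and Q* = 9333.
The ceiling of 9377 is above the equilibrium price 5200, so it is not binding; the market clears at P* = 5200, Q* = 9333.
Since the control does not bind, no trades are prevented and deadweight loss is zero.

0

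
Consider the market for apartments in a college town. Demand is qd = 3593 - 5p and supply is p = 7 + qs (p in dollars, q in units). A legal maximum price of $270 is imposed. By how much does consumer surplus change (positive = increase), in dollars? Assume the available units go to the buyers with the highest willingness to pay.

75900

Rearranging supply gives qs = p - 7. In a free market, 3593 - 5p = p - 7 gives the equilibrium p* = 600, q* = 593.
Because the ceiling (270) lies below the market-clearing price, it is binding.
At p = 270: qd = 3593 - 5·270 = 2243 and qs = 270 - 7 = 263.
Consumer surplus without the control is ½ · (718.6 - 600) · 593 = 35164.9.
With the ceiling, 263 units are sold at 270 (assume they go to the highest-value buyers). The demand price at q = 263 is 666, so CS = ½ · [(718.6 - 270) + (666 - 270)] · 263 = 111064.9.
Change in consumer surplus = 111064.9 - 35164.9 = 75900.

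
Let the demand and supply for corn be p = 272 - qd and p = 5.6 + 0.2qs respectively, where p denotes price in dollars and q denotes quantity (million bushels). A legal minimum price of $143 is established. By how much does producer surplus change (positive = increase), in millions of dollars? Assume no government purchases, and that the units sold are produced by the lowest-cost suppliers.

11132.1

Rearranging demand gives qd = 272 - p; rearranging supply gives qs = 5p - 28. Equilibrium: 272 - p = 5p - 28, so 300 = 6p and p* = 50, q* = 222.
The floor of 143 is above the equilibrium price 50, so it binds.
At p = 143: qd = 272 - 143 = 129 and qs = 5·143 - 28 = 687.
Producer surplus without the control is ½ · (50 - 5.6) · 222 = 4928.4.
With the floor, 129 units are sold at 143. The supply price at q = 129 is 31.4, so PS = ½ · [(143 - 5.6) + (143 - 31.4)] · 129 = 16060.5.
Change in producer surplus = 16060.5 - 4928.4 = 11132.1.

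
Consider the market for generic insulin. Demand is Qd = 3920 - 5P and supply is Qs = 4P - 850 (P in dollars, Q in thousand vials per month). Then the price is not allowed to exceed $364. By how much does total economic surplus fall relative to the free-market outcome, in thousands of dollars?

99201.6

Setting quantity demanded equal to quantity supplied, 3920 - 5P = 4P - 850, gives P* = 530 and Q* = 1270.
Because the ceiling (364) lies below the market-clearing price, it is binding.
At P = 364: Qd = 3920 - 5·364 = 2100 and Qs = 4·364 - 850 = 606.
Quantity traded falls to 606. At Q = 606 the demand price is (3920 - 606)/5 = 662.8 and the supply price is (850 + 606)/4 = 364.
Deadweight loss = ½ · (662.8 - 364) · (1270 - 606) = ½ · 298.8 · 664 = 99201.6.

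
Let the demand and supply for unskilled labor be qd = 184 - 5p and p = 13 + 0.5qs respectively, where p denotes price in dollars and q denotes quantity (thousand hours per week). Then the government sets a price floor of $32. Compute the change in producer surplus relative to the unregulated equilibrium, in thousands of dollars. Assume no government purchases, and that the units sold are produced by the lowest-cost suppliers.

23

Rearranging supply gives qs = 2p - 26. Equilibrium: 184 - 5p = 2p - 26, so 210 = 7p and p* = 30, q* = 34.
The floor of 32 is above the equilibrium price 30, so it binds.
At p = 32: qd = 184 - 5·32 = 24 and qs = 2·32 - 26 = 38.
Producer surplus without the control is ½ · (30 - 13) · 34 = 289.
With the floor, 24 units are sold at 32. The supply price at q = 24 is 25, so PS = ½ · [(32 - 13) + (32 - 25)] · 24 = 312.
Change in producer surplus = 312 - 289 = 23.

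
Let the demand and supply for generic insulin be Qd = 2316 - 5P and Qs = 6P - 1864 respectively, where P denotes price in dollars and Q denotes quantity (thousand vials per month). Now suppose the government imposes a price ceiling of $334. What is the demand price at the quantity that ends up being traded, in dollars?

Without the control the market clears where 2316 - 5P = 6P - 1864, i.e. P* = 380 and Q* = 416.
Because the ceiling (334) lies below the market-clearing price, it is binding.
At P = 334: Qd = 2316 - 5·334 = 646 and Qs = 6·334 - 1864 = 140.
Only 140 units reach the market. On the demand curve, the marginal buyer's willingness to pay at Q = 140 is (2316 - 140)/5 = 435.2.

435.2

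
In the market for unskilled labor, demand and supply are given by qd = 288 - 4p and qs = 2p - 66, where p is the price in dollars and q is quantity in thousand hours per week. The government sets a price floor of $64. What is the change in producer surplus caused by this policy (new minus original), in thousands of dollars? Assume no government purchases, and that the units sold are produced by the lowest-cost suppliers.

In a free market, 288 - 4p = 2p - 66 gives the equilibrium p* = 59, q* = 52.
Because the floor (64) lies above the market-clearing price, it is binding.
At p = 64: qd = 288 - 4·64 = 32 and qs = 2·64 - 66 = 62.
Producer surplus without the control is ½ · (59 - 33) · 52 = 676.
With the floor, 32 units are sold at 64. The supply price at q = 32 is 49, so PS = ½ · [(64 - 33) + (64 - 49)] · 32 = 736.
Change in producer surplus = 736 - 676 = 60.

60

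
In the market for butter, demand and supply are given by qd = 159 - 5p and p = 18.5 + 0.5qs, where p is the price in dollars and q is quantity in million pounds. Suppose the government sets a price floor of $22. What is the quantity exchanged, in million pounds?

Rearranging supply gives qs = 2p - 37. Setting quantity demanded equal to quantity supplied, 159 - 5p = 2p - 37, gives p* = 28 and q* = 19.
The floor of 22 is below the equilibrium price 28, so it is not binding; the market clears at p* = 28, q* = 19.

19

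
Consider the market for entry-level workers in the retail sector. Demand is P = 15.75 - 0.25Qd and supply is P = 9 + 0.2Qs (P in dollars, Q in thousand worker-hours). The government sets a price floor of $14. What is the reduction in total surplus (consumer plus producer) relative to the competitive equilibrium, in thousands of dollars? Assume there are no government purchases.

Rearranging demand gives Qd = 63 - 4P; rearranging supply gives Qs = 5P - 45. Setting quantity demanded equal to quantity supplied, 63 - 4P = 5P - 45, gives P* = 12 and Q* = 15.
The floor of 14 is above the equilibrium price 12, so it binds.
At P = 14: Qd = 63 - 4·14 = 7 and Qs = 5·14 - 45 = 25.
Quantity traded falls to 7. At Q = 7 the demand price is (63 - 7)/4 = 14 and the supply price is (45 + 7)/5 = 10.4.
Deadweight loss = ½ · (14 - 10.4) · (15 - 7) = ½ · 3.6 · 8 = 14.4.

14.4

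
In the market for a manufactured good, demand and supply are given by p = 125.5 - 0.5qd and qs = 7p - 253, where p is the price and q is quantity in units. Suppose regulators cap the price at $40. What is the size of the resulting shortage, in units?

144

Rearranging demand gives qd = 251 - 2p. Equilibrium: 251 - 2p = 7p - 253, so 504 = 9p and p* = 56, q* = 139.
Because the ceiling (40) lies below the market-clearing price, it is binding.
At p = 40: qd = 251 - 2·40 = 171 and qs = 7·40 - 253 = 27.
Shortage = qd - qs = 171 - 27 = 144.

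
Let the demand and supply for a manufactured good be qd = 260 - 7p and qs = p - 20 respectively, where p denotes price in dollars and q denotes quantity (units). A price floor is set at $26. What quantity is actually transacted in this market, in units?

15

Setting quantity demanded equal to quantity supplied, 260 - 7p = p - 20, gives p* = 35 and q* = 15.
The floor of 26 is below the equilibrium price 35, so it is not binding; the market clears at p* = 35, q* = 15.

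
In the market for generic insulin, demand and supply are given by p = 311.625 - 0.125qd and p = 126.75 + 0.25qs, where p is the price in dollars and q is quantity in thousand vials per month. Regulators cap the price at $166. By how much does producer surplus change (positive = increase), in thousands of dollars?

Rearranging demand gives qd = 2493 - 8p; rearranging supply gives qs = 4p - 507. Equilibrium: 2493 - 8p = 4p - 507, so 3000 = 12p and p* = 250, q* = 493.
Because the ceiling (166) lies below the market-clearing price, it is binding.
At p = 166: qd = 2493 - 8·166 = 1165 and qs = 4·166 - 507 = 157.
Producer surplus without the control is ½ · (250 - 126.75) · 493 = 30381.125.
With the ceiling, producers sell 157 units at 166, so PS = ½ · (166 - 126.75) · 157 = 3081.125.
Change in producer surplus = 3081.125 - 30381.125 = -27300.

-27300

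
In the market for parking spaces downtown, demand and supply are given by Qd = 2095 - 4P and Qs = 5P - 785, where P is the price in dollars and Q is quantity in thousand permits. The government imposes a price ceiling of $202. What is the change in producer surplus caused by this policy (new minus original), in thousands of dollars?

-61360

In a free market, 2095 - 4P = 5P - 785 gives the equilibrium P* = 320, Q* = 815.
Since 202 < 320, the ceiling is binding.
At P = 202: Qd = 2095 - 4·202 = 1287 and Qs = 5·202 - 785 = 225.
Producer surplus without the control is ½ · (320 - 157) · 815 = 66422.5.
With the ceiling, producers sell 225 units at 202, so PS = ½ · (202 - 157) · 225 = 5062.5.
Change in producer surplus = 5062.5 - 66422.5 = -61360.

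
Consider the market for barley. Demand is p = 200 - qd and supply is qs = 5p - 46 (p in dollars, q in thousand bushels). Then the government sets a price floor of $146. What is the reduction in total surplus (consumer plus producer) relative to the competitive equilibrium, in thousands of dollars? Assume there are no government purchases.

6615

Rearranging demand gives qd = 200 - p. Setting quantity demanded equal to quantity supplied, 200 - p = 5p - 46, gives p* = 41 and q* = 159.
The floor of 146 is above the equilibrium price 41, so it binds.
At p = 146: qd = 200 - 146 = 54 and qs = 5·146 - 46 = 684.
Quantity traded falls to 54. At q = 54 the demand price is 200 - 54 = 146 and the supply price is (46 + 54)/5 = 20.
Deadweight loss = ½ · (146 - 20) · (159 - 54) = ½ · 126 · 105 = 6615.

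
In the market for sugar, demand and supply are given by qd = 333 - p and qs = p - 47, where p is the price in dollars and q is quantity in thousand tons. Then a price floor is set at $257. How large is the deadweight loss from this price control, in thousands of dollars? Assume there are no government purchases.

4489

Equilibrium: 333 - p = p - 47, so 380 = 2p and p* = 190, q* = 143.
Since 257 > 190, the floor is binding.
At p = 257: qd = 333 - 257 = 76 and qs = 257 - 47 = 210.
Quantity traded falls to 76. At q = 76 the demand price is 333 - 76 = 257 and the supply price is 47 + 76 = 123.
Deadweight loss = ½ · (257 - 123) · (143 - 76) = ½ · 134 · 67 = 4489.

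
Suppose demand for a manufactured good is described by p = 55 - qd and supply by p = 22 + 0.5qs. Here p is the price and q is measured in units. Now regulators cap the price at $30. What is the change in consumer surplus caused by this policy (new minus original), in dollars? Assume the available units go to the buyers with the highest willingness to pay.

30

Rearranging demand gives qd = 55 - p; rearranging supply gives qs = 2p - 44. Setting quantity demanded equal to quantity supplied, 55 - p = 2p - 44, gives p* = 33 and q* = 22.
The ceiling of 30 is below the equilibrium price 33, so it binds.
At p = 30: qd = 55 - 30 = 25 and qs = 2·30 - 44 = 16.
Consumer surplus without the control is ½ · (55 - 33) · 22 = 242.
With the ceiling, 16 units are sold at 30 (assume they go to the highest-value buyers). The demand price at q = 16 is 39, so CS = ½ · [(55 - 30) + (39 - 30)] · 16 = 272.
Change in consumer surplus = 272 - 242 = 30.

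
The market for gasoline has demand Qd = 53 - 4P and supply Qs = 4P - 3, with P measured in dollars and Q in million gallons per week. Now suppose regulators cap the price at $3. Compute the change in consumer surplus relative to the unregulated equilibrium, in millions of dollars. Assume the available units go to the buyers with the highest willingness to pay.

Equilibrium: 53 - 4P = 4P - 3, so 56 = 8P and P* = 7, Q* = 25.
Since 3 < 7, the ceiling is binding.
At P = 3: Qd = 53 - 4·3 = 41 and Qs = 4·3 - 3 = 9.
Consumer surplus without the control is ½ · (13.25 - 7) · 25 = 78.125.
With the ceiling, 9 units are sold at 3 (assume they go to the highest-value buyers). The demand price at Q = 9 is 11, so CS = ½ · [(13.25 - 3) + (11 - 3)] · 9 = 82.125.
Change in consumer surplus = 82.125 - 78.125 = 4.

4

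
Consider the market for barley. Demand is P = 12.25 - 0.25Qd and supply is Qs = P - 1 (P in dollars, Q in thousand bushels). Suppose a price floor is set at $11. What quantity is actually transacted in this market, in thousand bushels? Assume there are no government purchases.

5

Rearranging demand gives Qd = 49 - 4P. Without the control the market clears where 49 - 4P = P - 1, i.e. P* = 10 and Q* = 9.
Since 11 > 10, the floor is binding.
At P = 11: Qd = 49 - 4·11 = 5 and Qs = 11 - 1 = 10.
The quantity actually transacted is the short side, demand: 5.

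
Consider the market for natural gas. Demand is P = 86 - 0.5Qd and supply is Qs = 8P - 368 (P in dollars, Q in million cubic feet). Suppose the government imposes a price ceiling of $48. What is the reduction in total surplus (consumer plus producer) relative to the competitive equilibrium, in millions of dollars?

Rearranging demand gives Qd = 172 - 2P. Setting quantity demanded equal to quantity supplied, 172 - 2P = 8P - 368, gives P* = 54 and Q* = 64.
Because the ceiling (48) lies below the market-clearing price, it is binding.
At P = 48: Qd = 172 - 2·48 = 76 and Qs = 8·48 - 368 = 16.
Quantity traded falls to 16. At Q = 16 the demand price is (172 - 16)/2 = 78 and the supply price is (368 + 16)/8 = 48.
Deadweight loss = ½ · (78 - 48) · (64 - 16) = ½ · 30 · 48 = 720.

720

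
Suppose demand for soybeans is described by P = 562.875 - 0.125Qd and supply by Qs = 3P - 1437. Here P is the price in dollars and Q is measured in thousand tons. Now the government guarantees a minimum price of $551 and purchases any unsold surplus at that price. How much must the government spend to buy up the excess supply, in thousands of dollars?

Rearranging demand gives Qd = 4503 - 8P. Equilibrium: 4503 - 8P = 3P - 1437, so 5940 = 11P and P* = 540, Q* = 183.
The floor of 551 is above the equilibrium price 540, so it binds.
At P = 551: Qd = 4503 - 8·551 = 95 and Qs = 3·551 - 1437 = 216.
Surplus = Qs - Qd = 121.
Government expenditure = surplus × support price = 121 × 551 = 66671.

66671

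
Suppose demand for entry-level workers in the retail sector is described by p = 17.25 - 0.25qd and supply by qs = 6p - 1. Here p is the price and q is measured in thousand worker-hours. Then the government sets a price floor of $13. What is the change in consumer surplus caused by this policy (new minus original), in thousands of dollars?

-174

Rearranging demand gives qd = 69 - 4p. Without the control the market clears where 69 - 4p = 6p - 1, i.e. p* = 7 and q* = 41.
Because the floor (13) lies above the market-clearing price, it is binding.
At p = 13: qd = 69 - 4·13 = 17 and qs = 6·13 - 1 = 77.
Consumer surplus without the control is ½ · (17.25 - 7) · 41 = 210.125.
With the floor, consumers buy 17 units at 13, so CS = ½ · (17.25 - 13) · 17 = 36.125.
Change in consumer surplus = 36.125 - 210.125 = -174.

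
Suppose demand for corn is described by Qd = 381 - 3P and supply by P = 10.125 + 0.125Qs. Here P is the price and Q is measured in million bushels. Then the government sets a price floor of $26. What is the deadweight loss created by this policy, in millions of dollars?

Rearranging supply gives Qs = 8P - 81. Equilibrium: 381 - 3P = 8P - 81, so 462 = 11P and P* = 42, Q* = 255.
The floor of 26 is below the equilibrium price 42, so it is not binding; the market clears at P* = 42, Q* = 255.
Since the control does not bind, no trades are prevented and deadweight loss is zero.

0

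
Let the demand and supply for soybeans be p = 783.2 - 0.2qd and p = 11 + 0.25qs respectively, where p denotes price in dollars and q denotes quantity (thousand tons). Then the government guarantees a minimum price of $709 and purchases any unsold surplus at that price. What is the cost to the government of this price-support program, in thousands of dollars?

Rearranging demand gives qd = 3916 - 5p; rearranging supply gives qs = 4p - 44. Equilibrium: 3916 - 5p = 4p - 44, so 3960 = 9p and p* = 440, q* = 1716.
Because the floor (709) lies above the market-clearing price, it is binding.
At p = 709: qd = 3916 - 5·709 = 371 and qs = 4·709 - 44 = 2792.
Surplus = qs - qd = 2421.
Government expenditure = surplus × support price = 2421 × 709 = 1716489.

1716489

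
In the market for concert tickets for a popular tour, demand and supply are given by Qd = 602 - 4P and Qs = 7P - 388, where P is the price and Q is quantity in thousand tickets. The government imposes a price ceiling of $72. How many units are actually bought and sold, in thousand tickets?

Setting quantity demanded equal to quantity supplied, 602 - 4P = 7P - 388, gives P* = 90 and Q* = 242.
Because the ceiling (72) lies below the market-clearing price, it is binding.
At P = 72: Qd = 602 - 4·72 = 314 and Qs = 7·72 - 388 = 116.
The quantity actually transacted is the short side, supply: 116.

116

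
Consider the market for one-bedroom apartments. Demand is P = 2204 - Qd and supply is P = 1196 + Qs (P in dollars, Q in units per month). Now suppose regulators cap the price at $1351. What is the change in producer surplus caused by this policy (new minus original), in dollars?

-114995.5

Rearranging demand gives Qd = 2204 - P; rearranging supply gives Qs = P - 1196. Equilibrium: 2204 - P = P - 1196, so 3400 = 2P and P* = 1700, Q* = 504.
Since 1351 < 1700, the ceiling is binding.
At P = 1351: Qd = 2204 - 1351 = 853 and Qs = 1351 - 1196 = 155.
Producer surplus without the control is ½ · (1700 - 1196) · 504 = 127008.
With the ceiling, producers sell 155 units at 1351, so PS = ½ · (1351 - 1196) · 155 = 12012.5.
Change in producer surplus = 12012.5 - 127008 = -114995.5.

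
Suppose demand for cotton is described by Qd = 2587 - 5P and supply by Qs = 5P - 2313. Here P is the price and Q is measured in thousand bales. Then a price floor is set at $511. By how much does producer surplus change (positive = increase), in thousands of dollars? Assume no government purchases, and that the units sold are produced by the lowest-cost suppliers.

-430.5

Setting quantity demanded equal to quantity supplied, 2587 - 5P = 5P - 2313, gives P* = 490 and Q* = 137.
Since 511 > 490, the floor is binding.
At P = 511: Qd = 2587 - 5·511 = 32 and Qs = 5·511 - 2313 = 242.
Producer surplus without the control is ½ · (490 - 462.6) · 137 = 1876.9.
With the floor, 32 units are sold at 511. The supply price at Q = 32 is 469, so PS = ½ · [(511 - 462.6) + (511 - 469)] · 32 = 1446.4.
Change in producer surplus = 1446.4 - 1876.9 = -430.5.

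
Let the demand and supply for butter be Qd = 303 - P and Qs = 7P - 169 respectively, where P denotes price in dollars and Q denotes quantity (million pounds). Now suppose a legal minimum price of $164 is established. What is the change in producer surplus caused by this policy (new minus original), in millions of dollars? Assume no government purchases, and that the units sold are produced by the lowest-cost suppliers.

Equilibrium: 303 - P = 7P - 169, so 472 = 8P and P* = 59, Q* = 244.
Because the floor (164) lies above the market-clearing price, it is binding.
At P = 164: Qd = 303 - 164 = 139 and Qs = 7·164 - 169 = 979.
Producer surplus without the control is ½ · (59 - 169/7) · 244 = 29768/7.
With the floor, 139 units are sold at 164. The supply price at Q = 139 is 44, so PS = ½ · [(164 - 169/7) + (164 - 44)] · 139 = 252841/14.
Change in producer surplus = 252841/14 - 29768/7 = 13807.5.

13807.5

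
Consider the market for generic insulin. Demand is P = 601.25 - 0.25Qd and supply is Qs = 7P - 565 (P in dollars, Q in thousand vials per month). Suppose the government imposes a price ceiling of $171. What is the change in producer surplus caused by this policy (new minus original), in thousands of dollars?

Rearranging demand gives Qd = 2405 - 4P. Without the control the market clears where 2405 - 4P = 7P - 565, i.e. P* = 270 and Q* = 1325.
Since 171 < 270, the ceiling is binding.
At P = 171: Qd = 2405 - 4·171 = 1721 and Qs = 7·171 - 565 = 632.
Producer surplus without the control is ½ · (270 - 565/7) · 1325 = 1755625/14.
With the ceiling, producers sell 632 units at 171, so PS = ½ · (171 - 565/7) · 632 = 199712/7.
Change in producer surplus = 199712/7 - 1755625/14 = -96871.5.

-96871.5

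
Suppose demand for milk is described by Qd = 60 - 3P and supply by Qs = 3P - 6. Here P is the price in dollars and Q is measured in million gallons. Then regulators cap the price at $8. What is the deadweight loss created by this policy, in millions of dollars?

27

Equilibrium: 60 - 3P = 3P - 6, so 66 = 6P and P* = 11, Q* = 27.
The ceiling of 8 is below the equilibrium price 11, so it binds.
At P = 8: Qd = 60 - 3·8 = 36 and Qs = 3·8 - 6 = 18.
Quantity traded falls to 18. At Q = 18 the demand price is (60 - 18)/3 = 14 and the supply price is (6 + 18)/3 = 8.
Deadweight loss = ½ · (14 - 8) · (27 - 18) = ½ · 6 · 9 = 27.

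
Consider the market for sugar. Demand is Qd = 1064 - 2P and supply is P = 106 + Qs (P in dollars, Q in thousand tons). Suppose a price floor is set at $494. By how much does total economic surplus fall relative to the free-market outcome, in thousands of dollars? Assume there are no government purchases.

Rearranging supply gives Qs = P - 106. Equilibrium: 1064 - 2P = P - 106, so 1170 = 3P and P* = 390, Q* = 284.
The floor of 494 is above the equilibrium price 390, so it binds.
At P = 494: Qd = 1064 - 2·494 = 76 and Qs = 494 - 106 = 388.
Quantity traded falls to 76. At Q = 76 the demand price is (1064 - 76)/2 = 494 and the supply price is 106 + 76 = 182.
Deadweight loss = ½ · (494 - 182) · (284 - 76) = ½ · 312 · 208 = 32448.

32448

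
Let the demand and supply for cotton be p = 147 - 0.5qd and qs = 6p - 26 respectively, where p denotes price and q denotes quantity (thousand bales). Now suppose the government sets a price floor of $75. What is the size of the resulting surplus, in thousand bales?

280

Rearranging demand gives qd = 294 - 2p. Equilibrium: 294 - 2p = 6p - 26, so 320 = 8p and p* = 40, q* = 214.
Because the floor (75) lies above the market-clearing price, it is binding.
At p = 75: qd = 294 - 2·75 = 144 and qs = 6·75 - 26 = 424.
Surplus = qs - qd = 424 - 144 = 280.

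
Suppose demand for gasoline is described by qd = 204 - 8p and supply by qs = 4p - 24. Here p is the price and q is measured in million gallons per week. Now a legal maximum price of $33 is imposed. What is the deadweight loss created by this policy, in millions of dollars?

Setting quantity demanded equal to quantity supplied, 204 - 8p = 4p - 24, gives p* = 19 and q* = 52.
The ceiling of 33 is above the equilibrium price 19, so it is not binding; the market clears at p* = 19, q* = 52.
Since the control does not bind, no trades are prevented and deadweight loss is zero.

0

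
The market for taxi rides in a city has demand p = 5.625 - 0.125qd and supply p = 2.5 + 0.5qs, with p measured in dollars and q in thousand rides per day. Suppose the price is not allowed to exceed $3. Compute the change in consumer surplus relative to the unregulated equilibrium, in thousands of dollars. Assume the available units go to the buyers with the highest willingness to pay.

Rearranging demand gives qd = 45 - 8p; rearranging supply gives qs = 2p - 5. Setting quantity demanded equal to quantity supplied, 45 - 8p = 2p - 5, gives p* = 5 and q* = 5.
The ceiling of 3 is below the equilibrium price 5, so it binds.
At p = 3: qd = 45 - 8·3 = 21 and qs = 2·3 - 5 = 1.
Consumer surplus without the control is ½ · (5.625 - 5) · 5 = 1.5625.
With the ceiling, 1 units are sold at 3 (assume they go to the highest-value buyers). The demand price at q = 1 is 5.5, so CS = ½ · [(5.625 - 3) + (5.5 - 3)] · 1 = 2.5625.
Change in consumer surplus = 2.5625 - 1.5625 = 1.

1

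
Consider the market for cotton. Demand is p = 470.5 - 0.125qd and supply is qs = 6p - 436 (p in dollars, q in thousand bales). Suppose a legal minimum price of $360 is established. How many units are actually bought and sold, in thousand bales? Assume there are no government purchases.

Rearranging demand gives qd = 3764 - 8p. Without the control the market clears where 3764 - 8p = 6p - 436, i.e. p* = 300 and q* = 1364.
Because the floor (360) lies above the market-clearing price, it is binding.
At p = 360: qd = 3764 - 8·360 = 884 and qs = 6·360 - 436 = 1724.
The quantity actually transacted is the short side, demand: 884.

884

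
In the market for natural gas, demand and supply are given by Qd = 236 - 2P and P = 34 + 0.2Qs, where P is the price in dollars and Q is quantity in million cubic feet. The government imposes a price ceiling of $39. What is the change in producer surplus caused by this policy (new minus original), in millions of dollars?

Rearranging supply gives Qs = 5P - 170. In a free market, 236 - 2P = 5P - 170 gives the equilibrium P* = 58, Q* = 120.
Since 39 < 58, the ceiling is binding.
At P = 39: Qd = 236 - 2·39 = 158 and Qs = 5·39 - 170 = 25.
Producer surplus without the control is ½ · (58 - 34) · 120 = 1440.
With the ceiling, producers sell 25 units at 39, so PS = ½ · (39 - 34) · 25 = 62.5.
Change in producer surplus = 62.5 - 1440 = -1377.5.

-1377.5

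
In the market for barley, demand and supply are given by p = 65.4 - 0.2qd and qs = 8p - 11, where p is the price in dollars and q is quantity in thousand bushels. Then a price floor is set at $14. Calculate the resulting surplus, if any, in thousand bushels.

0

Rearranging demand gives qd = 327 - 5p. Without the control the market clears where 327 - 5p = 8p - 11, i.e. p* = 26 and q* = 197.
The floor of 14 is below the equilibrium price 26, so it is not binding; the market clears at p* = 26, q* = 197.
Since the control does not bind, there is no surplus.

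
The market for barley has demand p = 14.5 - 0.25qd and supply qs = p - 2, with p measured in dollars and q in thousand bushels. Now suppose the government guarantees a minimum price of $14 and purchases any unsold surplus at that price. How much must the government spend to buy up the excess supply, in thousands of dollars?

Rearranging demand gives qd = 58 - 4p. Setting quantity demanded equal to quantity supplied, 58 - 4p = p - 2, gives p* = 12 and q* = 10.
Since 14 > 12, the floor is binding.
At p = 14: qd = 58 - 4·14 = 2 and qs = 14 - 2 = 12.
Surplus = qs - qd = 10.
Government expenditure = surplus × support price = 10 × 14 = 140.

140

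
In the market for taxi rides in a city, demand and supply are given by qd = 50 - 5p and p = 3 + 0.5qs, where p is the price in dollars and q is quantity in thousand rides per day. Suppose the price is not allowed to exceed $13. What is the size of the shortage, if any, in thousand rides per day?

Rearranging supply gives qs = 2p - 6. Equilibrium: 50 - 5p = 2p - 6, so 56 = 7p and p* = 8, q* = 10.
Since 13 is above p* = 8, the ceiling does not bind and the free-market outcome prevails.
Since the control does not bind, there is no shortage.

0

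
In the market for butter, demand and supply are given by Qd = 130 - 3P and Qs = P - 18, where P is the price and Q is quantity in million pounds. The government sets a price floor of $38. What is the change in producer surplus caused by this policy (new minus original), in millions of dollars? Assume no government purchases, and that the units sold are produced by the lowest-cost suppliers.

11.5

Without the control the market clears where 130 - 3P = P - 18, i.e. P* = 37 and Q* = 19.
Because the floor (38) lies above the market-clearing price, it is binding.
At P = 38: Qd = 130 - 3·38 = 16 and Qs = 38 - 18 = 20.
Producer surplus without the control is ½ · (37 - 18) · 19 = 180.5.
With the floor, 16 units are sold at 38. The supply price at Q = 16 is 34, so PS = ½ · [(38 - 18) + (38 - 34)] · 16 = 192.
Change in producer surplus = 192 - 180.5 = 11.5.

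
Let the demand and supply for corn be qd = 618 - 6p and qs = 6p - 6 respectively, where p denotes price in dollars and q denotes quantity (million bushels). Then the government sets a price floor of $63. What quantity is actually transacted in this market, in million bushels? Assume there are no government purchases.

Without the control the market clears where 618 - 6p = 6p - 6, i.e. p* = 52 and q* = 306.
Since 63 > 52, the floor is binding.
At p = 63: qd = 618 - 6·63 = 240 and qs = 6·63 - 6 = 372.
The quantity actually transacted is the short side, demand: 240.

240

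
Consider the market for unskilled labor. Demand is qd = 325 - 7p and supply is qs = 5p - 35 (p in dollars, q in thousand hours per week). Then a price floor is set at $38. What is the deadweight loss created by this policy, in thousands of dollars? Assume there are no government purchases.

537.6

In a free market, 325 - 7p = 5p - 35 gives the equilibrium p* = 30, q* = 115.
The floor of 38 is above the equilibrium price 30, so it binds.
At p = 38: qd = 325 - 7·38 = 59 and qs = 5·38 - 35 = 155.
Quantity traded falls to 59. At q = 59 the demand price is (325 - 59)/7 = 38 and the supply price is (35 + 59)/5 = 18.8.
Deadweight loss = ½ · (38 - 18.8) · (115 - 59) = ½ · 19.2 · 56 = 537.6.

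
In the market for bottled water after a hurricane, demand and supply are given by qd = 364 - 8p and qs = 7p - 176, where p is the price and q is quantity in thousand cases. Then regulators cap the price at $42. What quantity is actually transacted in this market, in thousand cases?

76

In a free market, 364 - 8p = 7p - 176 gives the equilibrium p* = 36, q* = 76.
Since 42 is above p* = 36, the ceiling does not bind and the free-market outcome prevails.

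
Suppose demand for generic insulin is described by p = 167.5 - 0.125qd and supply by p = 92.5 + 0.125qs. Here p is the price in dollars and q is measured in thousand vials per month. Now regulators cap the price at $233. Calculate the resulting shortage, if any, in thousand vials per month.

Rearranging demand gives qd = 1340 - 8p; rearranging supply gives qs = 8p - 740. Equilibrium: 1340 - 8p = 8p - 740, so 2080 = 16p and p* = 130, q* = 300.
The ceiling of 233 is above the equilibrium price 130, so it is not binding; the market clears at p* = 130, q* = 300.
Since the control does not bind, there is no shortage.

0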